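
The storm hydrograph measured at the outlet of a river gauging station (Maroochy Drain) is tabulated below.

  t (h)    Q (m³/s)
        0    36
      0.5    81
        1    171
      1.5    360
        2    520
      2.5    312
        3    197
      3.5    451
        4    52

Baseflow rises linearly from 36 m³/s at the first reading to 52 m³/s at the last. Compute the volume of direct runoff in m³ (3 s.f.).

V ≈ 3.21 × 10^6 m³

Direct-runoff ordinates (Q − Q_b): 0.00, 43.00, 131.00, 318.00, 476.00, 266.00, 149.00, 401.00, 0.00 m³/s.
ΣQ_DR = 1784 m³/s.
With Δt = 0.5 h = 1800 s, V = ΣQ_DR · Δt = 1784 × 1800 = 3.21 × 10^6 m³.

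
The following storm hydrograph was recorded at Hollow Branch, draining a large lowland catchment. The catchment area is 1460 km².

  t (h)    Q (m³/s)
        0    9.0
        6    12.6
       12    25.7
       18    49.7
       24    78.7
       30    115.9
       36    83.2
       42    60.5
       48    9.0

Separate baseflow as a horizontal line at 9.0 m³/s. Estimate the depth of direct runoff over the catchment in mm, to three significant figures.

d ≈ 5.37 mm

Direct runoff: 0.0, 3.6, 16.7, 40.7, 69.7, 106.9, 74.2, 51.5, 0.0 m³/s; ΣQ_DR = 363.3 m³/s.
V = ΣQ_DR · Δt = 363.3 × 21600 s = 7.847 × 10^6 m³.
Over A = 1460 km², depth = V / A = 5.37 mm.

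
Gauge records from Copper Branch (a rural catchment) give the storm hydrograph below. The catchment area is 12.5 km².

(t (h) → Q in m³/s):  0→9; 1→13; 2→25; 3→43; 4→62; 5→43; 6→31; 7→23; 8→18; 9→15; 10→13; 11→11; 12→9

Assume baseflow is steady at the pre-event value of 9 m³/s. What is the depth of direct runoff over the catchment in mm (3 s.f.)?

Direct runoff: 0.0, 4.0, 16.0, 34.0, 53.0, 34.0, 22.0, 14.0, 9.0, 6.0, 4.0, 2.0, 0.0 m³/s; ΣQ_DR = 198.0 m³/s.
V = ΣQ_DR · Δt = 198.0 × 3600 s = 7.128 × 10^5 m³.
Over A = 12.5 km², depth = V / A = 57.0 mm.

d ≈ 57.0 mm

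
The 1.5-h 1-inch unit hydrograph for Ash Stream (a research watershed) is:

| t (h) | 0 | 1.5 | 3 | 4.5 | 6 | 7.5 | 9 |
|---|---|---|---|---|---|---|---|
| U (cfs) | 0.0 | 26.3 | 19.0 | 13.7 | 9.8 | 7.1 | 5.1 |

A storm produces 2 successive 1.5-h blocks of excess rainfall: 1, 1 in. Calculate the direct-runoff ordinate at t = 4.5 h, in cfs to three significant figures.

By discrete convolution, Q_j = Σ (P_i / 1 in) · U_{j−i}.
At t = 4.5 h (j=3): Q = (1/1)·13.7 + (1/1)·19.0 = 32.7 cfs.

Q ≈ 32.7 cfs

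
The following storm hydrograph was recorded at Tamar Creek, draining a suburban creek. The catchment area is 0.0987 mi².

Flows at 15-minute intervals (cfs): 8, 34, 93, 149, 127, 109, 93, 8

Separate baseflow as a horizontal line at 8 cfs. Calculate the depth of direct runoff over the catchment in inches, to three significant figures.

Direct runoff: 0.0, 26.0, 85.0, 141.0, 119.0, 101.0, 85.0, 0.0 cfs; ΣQ_DR = 557.0 cfs.
V = ΣQ_DR · Δt = 557.0 × 900 s = 5.013 × 10^5 ft³.
Over A = 0.0987 mi², depth = V / A = 2.19 in.

d ≈ 2.19 in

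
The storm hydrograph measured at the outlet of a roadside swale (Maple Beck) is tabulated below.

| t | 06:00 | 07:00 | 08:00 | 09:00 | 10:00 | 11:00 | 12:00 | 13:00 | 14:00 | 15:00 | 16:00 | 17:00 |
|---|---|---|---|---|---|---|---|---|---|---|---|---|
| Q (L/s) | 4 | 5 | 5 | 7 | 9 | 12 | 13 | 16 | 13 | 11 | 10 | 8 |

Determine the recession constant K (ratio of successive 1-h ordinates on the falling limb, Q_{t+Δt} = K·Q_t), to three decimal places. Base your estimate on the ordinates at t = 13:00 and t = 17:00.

Using the recession-limb readings at t = 13:00 and t = 17:00: Q falls from 16 to 8 L/s over 4 intervals.
K = (Q₂/Q₁)^(1/4) = (8/16)^(1/4) = 0.841.

K ≈ 0.841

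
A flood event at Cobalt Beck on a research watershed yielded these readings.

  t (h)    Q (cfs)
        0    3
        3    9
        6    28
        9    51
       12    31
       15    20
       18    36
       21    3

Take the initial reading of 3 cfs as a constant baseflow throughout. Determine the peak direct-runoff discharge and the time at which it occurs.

Subtracting baseflow gives direct-runoff ordinates: 0.0, 6.0, 25.0, 48.0, 28.0, 17.0, 33.0, 0.0 cfs.
The maximum is 48.0 cfs, occurring at the reading for t = 9 h.

Q_p = 48.0 cfs at t = 9 h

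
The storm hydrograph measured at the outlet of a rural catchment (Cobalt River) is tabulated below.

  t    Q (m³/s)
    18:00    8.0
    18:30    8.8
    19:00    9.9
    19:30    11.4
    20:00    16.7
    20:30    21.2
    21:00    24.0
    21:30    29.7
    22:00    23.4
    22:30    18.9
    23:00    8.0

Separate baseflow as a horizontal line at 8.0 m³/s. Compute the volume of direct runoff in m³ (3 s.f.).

Direct-runoff ordinates (Q − Q_b): 0.0, 0.8, 1.9, 3.4, 8.7, 13.2, 16.0, 21.7, 15.4, 10.9, 0.0 m³/s.
ΣQ_DR = 92.00 m³/s.
With Δt = 0.5 h = 1800 s, V = ΣQ_DR · Δt = 92.00 × 1800 = 1.66 × 10^5 m³.

V ≈ 1.66 × 10^5 m³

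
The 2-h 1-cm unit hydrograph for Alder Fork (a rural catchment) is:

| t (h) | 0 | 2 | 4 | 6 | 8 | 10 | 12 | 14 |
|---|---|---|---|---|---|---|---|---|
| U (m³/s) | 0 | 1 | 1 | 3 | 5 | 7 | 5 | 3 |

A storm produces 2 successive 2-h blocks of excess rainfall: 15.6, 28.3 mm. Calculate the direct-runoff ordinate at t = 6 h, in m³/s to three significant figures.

Q ≈ 7.51 m³/s

By discrete convolution, Q_j = Σ (P_i / 10 mm) · U_{j−i}.
At t = 6 h (j=3): Q = (15.6/10)·3 + (28.3/10)·1 = 7.51 m³/s.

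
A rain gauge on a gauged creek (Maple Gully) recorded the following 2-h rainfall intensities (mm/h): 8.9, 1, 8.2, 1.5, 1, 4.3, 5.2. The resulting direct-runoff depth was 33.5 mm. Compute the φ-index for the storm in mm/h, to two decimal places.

φ ≈ 2.46 mm/h

Only the 4 blocks with intensity above φ contribute runoff: 8.9, 8.2, 4.3, 5.2 mm/h.
Σ(I−φ)·Δt = d  ⇒  (8.9+8.2+4.3+5.2 − 4φ)·2 = 33.5
φ = (26.60 − 33.5/2) / 4 = 2.46 mm/h.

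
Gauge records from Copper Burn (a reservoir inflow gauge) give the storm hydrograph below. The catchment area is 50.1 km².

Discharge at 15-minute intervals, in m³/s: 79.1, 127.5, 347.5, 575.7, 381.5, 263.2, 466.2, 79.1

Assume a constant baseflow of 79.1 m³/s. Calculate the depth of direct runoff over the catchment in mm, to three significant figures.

Direct runoff: 0.0, 48.4, 268.4, 496.6, 302.4, 184.1, 387.1, 0.0 m³/s; ΣQ_DR = 1687 m³/s.
V = ΣQ_DR · Δt = 1687 × 900 s = 1.518 × 10^6 m³.
Over A = 50.1 km², depth = V / A = 30.3 mm.

d ≈ 30.3 mm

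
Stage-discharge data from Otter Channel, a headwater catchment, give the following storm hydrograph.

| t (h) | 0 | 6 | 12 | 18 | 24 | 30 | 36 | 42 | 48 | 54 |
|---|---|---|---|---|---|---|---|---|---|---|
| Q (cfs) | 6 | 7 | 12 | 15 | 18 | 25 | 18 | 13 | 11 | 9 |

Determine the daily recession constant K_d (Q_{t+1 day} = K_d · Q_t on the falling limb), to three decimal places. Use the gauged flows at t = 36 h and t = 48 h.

K_d ≈ 0.373

Between t = 36 h and t = 48 h the flow falls from 18 to 11 cfs over 2×6 h = 12 h.
Per-interval ratio K = (11/18)^(1/2) = 0.7817; K_d = K^(24/6) = 0.373.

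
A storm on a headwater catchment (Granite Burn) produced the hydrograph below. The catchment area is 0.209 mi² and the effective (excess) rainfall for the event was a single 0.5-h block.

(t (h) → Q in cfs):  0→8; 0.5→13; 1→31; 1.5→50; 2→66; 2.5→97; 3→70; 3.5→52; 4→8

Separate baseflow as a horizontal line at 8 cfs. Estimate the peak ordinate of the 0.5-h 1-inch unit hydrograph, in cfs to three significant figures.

Direct runoff: 0.0, 5.0, 23.0, 42.0, 58.0, 89.0, 62.0, 44.0, 0.0 cfs; ΣQ_DR = 323.0 cfs, peak = 89.0 cfs.
Runoff depth d = ΣQ_DR·Δt / A = 323.0 × 1800 / (0.209 mi²) = 1.197 in.
The 1-inch UH is the DRH scaled by (1 in)/d, so U_p = 89.0 × 1/1.197 = 74.3 cfs.

U_p ≈ 74.3 cfs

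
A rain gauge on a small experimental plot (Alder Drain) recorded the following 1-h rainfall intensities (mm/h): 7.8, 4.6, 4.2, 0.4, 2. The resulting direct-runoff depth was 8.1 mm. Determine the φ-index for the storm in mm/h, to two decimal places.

Only the 3 blocks with intensity above φ contribute runoff: 7.8, 4.6, 4.2 mm/h.
Σ(I−φ)·Δt = d  ⇒  (7.8+4.6+4.2 − 3φ)·1 = 8.1
φ = (16.60 − 8.1/1) / 3 = 2.83 mm/h.

φ ≈ 2.83 mm/h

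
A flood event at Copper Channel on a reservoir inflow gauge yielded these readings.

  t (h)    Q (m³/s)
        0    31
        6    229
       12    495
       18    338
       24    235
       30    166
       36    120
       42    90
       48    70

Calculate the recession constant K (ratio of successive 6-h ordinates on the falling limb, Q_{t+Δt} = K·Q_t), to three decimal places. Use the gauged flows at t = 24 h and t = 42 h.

K ≈ 0.726

Using the recession-limb readings at t = 24 h and t = 42 h: Q falls from 235 to 90 m³/s over 3 intervals.
K = (Q₂/Q₁)^(1/3) = (90/235)^(1/3) = 0.726.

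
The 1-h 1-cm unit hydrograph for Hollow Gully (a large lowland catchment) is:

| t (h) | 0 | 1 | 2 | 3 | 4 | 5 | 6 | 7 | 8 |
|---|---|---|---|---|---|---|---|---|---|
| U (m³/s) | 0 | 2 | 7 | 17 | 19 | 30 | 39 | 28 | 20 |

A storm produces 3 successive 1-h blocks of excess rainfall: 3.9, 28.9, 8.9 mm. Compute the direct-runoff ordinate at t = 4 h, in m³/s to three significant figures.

Q ≈ 62.8 m³/s

By discrete convolution, Q_j = Σ (P_i / 10 mm) · U_{j−i}.
At t = 4 h (j=4): Q = (3.9/10)·19 + (28.9/10)·17 + (8.9/10)·7 = 62.8 m³/s.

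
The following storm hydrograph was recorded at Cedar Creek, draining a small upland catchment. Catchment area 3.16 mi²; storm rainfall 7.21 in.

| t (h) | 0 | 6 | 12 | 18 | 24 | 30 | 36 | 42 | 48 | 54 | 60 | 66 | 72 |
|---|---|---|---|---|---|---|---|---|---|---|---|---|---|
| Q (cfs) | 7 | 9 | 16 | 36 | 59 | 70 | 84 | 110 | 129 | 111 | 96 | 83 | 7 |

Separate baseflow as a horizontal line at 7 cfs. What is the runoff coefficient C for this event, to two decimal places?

C ≈ 0.30

ΣQ_DR = 726.0 cfs; V = ΣQ_DR·Δt = 1.568 × 10^7 ft³.
Runoff depth d = V / A = 2.136 in.
C = d / P = 2.136 / 7.21 = 0.30.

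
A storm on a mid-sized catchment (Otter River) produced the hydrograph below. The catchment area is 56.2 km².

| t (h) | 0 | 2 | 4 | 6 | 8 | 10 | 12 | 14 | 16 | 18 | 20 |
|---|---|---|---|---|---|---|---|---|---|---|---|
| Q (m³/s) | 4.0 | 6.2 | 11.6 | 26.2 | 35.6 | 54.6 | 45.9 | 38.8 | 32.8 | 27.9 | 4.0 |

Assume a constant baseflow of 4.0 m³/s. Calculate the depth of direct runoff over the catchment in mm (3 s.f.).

d ≈ 31.2 mm

Direct runoff: 0.0, 2.2, 7.6, 22.2, 31.6, 50.6, 41.9, 34.8, 28.8, 23.9, 0.0 m³/s; ΣQ_DR = 243.6 m³/s.
V = ΣQ_DR · Δt = 243.6 × 7200 s = 1.754 × 10^6 m³.
Over A = 56.2 km², depth = V / A = 31.2 mm.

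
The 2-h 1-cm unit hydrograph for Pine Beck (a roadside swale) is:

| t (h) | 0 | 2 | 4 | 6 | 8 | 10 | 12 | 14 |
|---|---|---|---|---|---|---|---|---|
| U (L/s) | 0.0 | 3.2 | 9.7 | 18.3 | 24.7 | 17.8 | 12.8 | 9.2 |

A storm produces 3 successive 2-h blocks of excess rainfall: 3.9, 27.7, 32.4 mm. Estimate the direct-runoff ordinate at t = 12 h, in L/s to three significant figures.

By discrete convolution, Q_j = Σ (P_i / 10 mm) · U_{j−i}.
At t = 12 h (j=6): Q = (3.9/10)·12.8 + (27.7/10)·17.8 + (32.4/10)·24.7 = 134 L/s.

Q ≈ 134 L/s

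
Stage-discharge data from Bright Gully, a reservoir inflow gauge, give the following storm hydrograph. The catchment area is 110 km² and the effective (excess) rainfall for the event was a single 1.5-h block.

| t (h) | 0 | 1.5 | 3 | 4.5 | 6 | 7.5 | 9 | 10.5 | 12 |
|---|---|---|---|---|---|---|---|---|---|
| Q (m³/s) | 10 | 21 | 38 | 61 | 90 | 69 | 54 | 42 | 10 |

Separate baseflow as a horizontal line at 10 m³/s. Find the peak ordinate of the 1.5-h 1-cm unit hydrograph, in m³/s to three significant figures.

Direct runoff: 0.0, 11.0, 28.0, 51.0, 80.0, 59.0, 44.0, 32.0, 0.0 m³/s; ΣQ_DR = 305.0 m³/s, peak = 80.0 m³/s.
Runoff depth d = ΣQ_DR·Δt / A = 305.0 × 5400 / (110 km²) = 14.97 mm.
The 1-cm UH is the DRH scaled by (10 mm)/d, so U_p = 80.0 × 10/14.97 = 53.4 m³/s.

U_p ≈ 53.4 m³/s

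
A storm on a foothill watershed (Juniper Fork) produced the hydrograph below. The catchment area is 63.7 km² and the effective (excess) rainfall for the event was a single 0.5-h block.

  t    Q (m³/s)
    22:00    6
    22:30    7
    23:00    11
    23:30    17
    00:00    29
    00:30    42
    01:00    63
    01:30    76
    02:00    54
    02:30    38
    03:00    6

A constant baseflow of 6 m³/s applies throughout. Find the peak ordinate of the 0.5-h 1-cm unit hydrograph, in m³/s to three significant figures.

Direct runoff: 0.0, 1.0, 5.0, 11.0, 23.0, 36.0, 57.0, 70.0, 48.0, 32.0, 0.0 m³/s; ΣQ_DR = 283.0 m³/s, peak = 70.0 m³/s.
Runoff depth d = ΣQ_DR·Δt / A = 283.0 × 1800 / (63.7 km²) = 7.997 mm.
The 1-cm UH is the DRH scaled by (10 mm)/d, so U_p = 70.0 × 10/7.997 = 87.5 m³/s.

U_p ≈ 87.5 m³/s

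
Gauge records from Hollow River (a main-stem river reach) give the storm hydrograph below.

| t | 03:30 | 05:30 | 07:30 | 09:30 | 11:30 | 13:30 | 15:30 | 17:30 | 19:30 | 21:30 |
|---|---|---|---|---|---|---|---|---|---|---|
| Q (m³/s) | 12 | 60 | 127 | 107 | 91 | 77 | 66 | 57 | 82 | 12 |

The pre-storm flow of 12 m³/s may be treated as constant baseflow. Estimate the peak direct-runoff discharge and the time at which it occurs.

Q_p = 115.0 m³/s at t = 07:30

Subtracting baseflow gives direct-runoff ordinates: 0.0, 48.0, 115.0, 95.0, 79.0, 65.0, 54.0, 45.0, 70.0, 0.0 m³/s.
The maximum is 115.0 m³/s, occurring at the reading for t = 07:30.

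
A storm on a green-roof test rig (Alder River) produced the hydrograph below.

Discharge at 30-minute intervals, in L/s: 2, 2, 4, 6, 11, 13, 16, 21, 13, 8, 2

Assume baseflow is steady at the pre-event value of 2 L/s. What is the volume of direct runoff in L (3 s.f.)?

V ≈ 1.37 × 10^5 L

Direct-runoff ordinates (Q − Q_b): 0.0, 0.0, 2.0, 4.0, 9.0, 11.0, 14.0, 19.0, 11.0, 6.0, 0.0 L/s.
ΣQ_DR = 76.00 L/s.
With Δt = 0.5 h = 1800 s, V = ΣQ_DR · Δt = 76.00 × 1800 = 1.37 × 10^5 L.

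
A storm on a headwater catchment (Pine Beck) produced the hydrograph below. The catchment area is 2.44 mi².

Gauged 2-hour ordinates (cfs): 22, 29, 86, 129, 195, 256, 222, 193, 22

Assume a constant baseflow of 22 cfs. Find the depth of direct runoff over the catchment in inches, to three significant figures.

Direct runoff: 0.0, 7.0, 64.0, 107.0, 173.0, 234.0, 200.0, 171.0, 0.0 cfs; ΣQ_DR = 956.0 cfs.
V = ΣQ_DR · Δt = 956.0 × 7200 s = 6.883 × 10^6 ft³.
Over A = 2.44 mi², depth = V / A = 1.21 in.

d ≈ 1.21 in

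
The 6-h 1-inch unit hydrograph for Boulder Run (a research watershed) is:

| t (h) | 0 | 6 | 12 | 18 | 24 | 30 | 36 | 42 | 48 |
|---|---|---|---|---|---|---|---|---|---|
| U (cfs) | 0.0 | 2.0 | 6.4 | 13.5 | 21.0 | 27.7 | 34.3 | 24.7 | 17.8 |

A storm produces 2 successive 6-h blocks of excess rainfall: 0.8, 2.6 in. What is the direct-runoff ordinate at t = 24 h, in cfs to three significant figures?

Q ≈ 51.9 cfs

By discrete convolution, Q_j = Σ (P_i / 1 in) · U_{j−i}.
At t = 24 h (j=4): Q = (0.8/1)·21.0 + (2.6/1)·13.5 = 51.9 cfs.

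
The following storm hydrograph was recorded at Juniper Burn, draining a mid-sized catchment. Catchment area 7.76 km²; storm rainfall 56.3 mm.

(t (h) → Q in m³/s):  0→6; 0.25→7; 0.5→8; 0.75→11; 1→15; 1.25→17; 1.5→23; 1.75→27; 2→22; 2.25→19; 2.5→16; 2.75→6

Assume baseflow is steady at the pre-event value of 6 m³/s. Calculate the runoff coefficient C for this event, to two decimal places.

ΣQ_DR = 105.0 m³/s; V = ΣQ_DR·Δt = 94500 m³.
Runoff depth d = V / A = 12.18 mm.
C = d / P = 12.18 / 56.3 = 0.22.

C ≈ 0.22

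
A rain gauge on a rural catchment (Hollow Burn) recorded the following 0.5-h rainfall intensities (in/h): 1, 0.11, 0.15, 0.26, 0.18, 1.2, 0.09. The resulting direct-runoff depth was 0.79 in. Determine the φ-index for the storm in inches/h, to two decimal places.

Only the 2 blocks with intensity above φ contribute runoff: 1, 1.2 in/h.
Σ(I−φ)·Δt = d  ⇒  (1+1.2 − 2φ)·0.5 = 0.79
φ = (2.200 − 0.79/0.5) / 2 = 0.31 in/h.

φ ≈ 0.31 in/h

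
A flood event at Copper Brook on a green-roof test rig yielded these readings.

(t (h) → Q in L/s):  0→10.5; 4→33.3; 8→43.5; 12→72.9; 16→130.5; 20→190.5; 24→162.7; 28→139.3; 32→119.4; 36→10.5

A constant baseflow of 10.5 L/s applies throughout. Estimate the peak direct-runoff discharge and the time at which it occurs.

Q_p = 180.0 L/s at t = 20 h

Subtracting baseflow gives direct-runoff ordinates: 0.0, 22.8, 33.0, 62.4, 120.0, 180.0, 152.2, 128.8, 108.9, 0.0 L/s.
The maximum is 180.0 L/s, occurring at the reading for t = 20 h.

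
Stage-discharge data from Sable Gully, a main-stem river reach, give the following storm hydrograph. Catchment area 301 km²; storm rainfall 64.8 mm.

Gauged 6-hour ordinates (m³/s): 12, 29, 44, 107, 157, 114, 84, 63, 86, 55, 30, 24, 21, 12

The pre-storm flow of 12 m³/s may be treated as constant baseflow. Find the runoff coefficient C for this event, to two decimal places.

C ≈ 0.74

ΣQ_DR = 670.0 m³/s; V = ΣQ_DR·Δt = 1.447 × 10^7 m³.
Runoff depth d = V / A = 48.08 mm.
C = d / P = 48.08 / 64.8 = 0.74.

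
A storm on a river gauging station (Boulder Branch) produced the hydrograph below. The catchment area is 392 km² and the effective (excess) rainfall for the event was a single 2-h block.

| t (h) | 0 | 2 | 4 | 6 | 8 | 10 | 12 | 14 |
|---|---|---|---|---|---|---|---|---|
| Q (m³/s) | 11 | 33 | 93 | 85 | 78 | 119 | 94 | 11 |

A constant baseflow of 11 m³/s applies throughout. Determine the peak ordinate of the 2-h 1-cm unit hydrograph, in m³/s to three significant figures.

Direct runoff: 0.0, 22.0, 82.0, 74.0, 67.0, 108.0, 83.0, 0.0 m³/s; ΣQ_DR = 436.0 m³/s, peak = 108.0 m³/s.
Runoff depth d = ΣQ_DR·Δt / A = 436.0 × 7200 / (392 km²) = 8.008 mm.
The 1-cm UH is the DRH scaled by (10 mm)/d, so U_p = 108.0 × 10/8.008 = 135 m³/s.

U_p ≈ 135 m³/s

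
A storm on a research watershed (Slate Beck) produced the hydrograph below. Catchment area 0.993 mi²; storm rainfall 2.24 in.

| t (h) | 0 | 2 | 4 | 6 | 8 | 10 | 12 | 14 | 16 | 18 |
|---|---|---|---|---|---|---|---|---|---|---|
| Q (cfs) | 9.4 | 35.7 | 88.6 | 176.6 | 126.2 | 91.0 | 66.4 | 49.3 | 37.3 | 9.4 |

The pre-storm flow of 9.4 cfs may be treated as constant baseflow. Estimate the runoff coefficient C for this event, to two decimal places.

C ≈ 0.83

ΣQ_DR = 595.9 cfs; V = ΣQ_DR·Δt = 4.290 × 10^6 ft³.
Runoff depth d = V / A = 1.860 in.
C = d / P = 1.860 / 2.24 = 0.83.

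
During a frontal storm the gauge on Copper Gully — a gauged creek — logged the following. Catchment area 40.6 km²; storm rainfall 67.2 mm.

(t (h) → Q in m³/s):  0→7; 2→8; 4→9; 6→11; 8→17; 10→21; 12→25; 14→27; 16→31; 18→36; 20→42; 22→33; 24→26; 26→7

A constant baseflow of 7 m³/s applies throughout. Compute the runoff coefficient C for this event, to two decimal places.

ΣQ_DR = 202.0 m³/s; V = ΣQ_DR·Δt = 1.454 × 10^6 m³.
Runoff depth d = V / A = 35.82 mm.
C = d / P = 35.82 / 67.2 = 0.53.

C ≈ 0.53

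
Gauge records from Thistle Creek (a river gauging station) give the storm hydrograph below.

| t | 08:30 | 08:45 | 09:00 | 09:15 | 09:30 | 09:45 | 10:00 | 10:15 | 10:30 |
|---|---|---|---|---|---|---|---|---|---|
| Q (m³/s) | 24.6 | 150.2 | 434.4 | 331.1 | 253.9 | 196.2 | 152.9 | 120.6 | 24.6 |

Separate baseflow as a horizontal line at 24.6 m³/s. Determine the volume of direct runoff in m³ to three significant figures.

Direct-runoff ordinates (Q − Q_b): 0.0, 125.6, 409.8, 306.5, 229.3, 171.6, 128.3, 96.0, 0.0 m³/s.
ΣQ_DR = 1467 m³/s.
With Δt = 0.25 h = 900 s, V = ΣQ_DR · Δt = 1467 × 900 = 1.32 × 10^6 m³.

V ≈ 1.32 × 10^6 m³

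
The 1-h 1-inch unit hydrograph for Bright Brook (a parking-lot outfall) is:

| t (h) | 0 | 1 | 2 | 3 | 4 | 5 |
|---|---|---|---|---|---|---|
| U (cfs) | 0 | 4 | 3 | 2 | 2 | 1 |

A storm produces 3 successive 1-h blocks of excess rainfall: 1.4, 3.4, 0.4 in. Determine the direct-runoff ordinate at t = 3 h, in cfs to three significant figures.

By discrete convolution, Q_j = Σ (P_i / 1 in) · U_{j−i}.
At t = 3 h (j=3): Q = (1.4/1)·2 + (3.4/1)·3 + (0.4/1)·4 = 14.6 cfs.

Q ≈ 14.6 cfs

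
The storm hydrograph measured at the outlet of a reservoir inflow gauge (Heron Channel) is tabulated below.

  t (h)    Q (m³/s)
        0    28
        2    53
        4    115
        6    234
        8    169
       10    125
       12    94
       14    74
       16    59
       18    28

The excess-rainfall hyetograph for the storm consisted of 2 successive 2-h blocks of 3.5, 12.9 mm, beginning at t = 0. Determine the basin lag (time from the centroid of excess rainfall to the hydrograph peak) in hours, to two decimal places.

Centroid of excess rainfall: t_c = Σ P_i·t̄_i / ΣP_i = 2.5732 h (block centres at 1, 3 h).
Hydrograph peak occurs at t = 6 h, so basin lag t_L = 6 − 2.5732 = 3.43 h.

t_L ≈ 3.43 h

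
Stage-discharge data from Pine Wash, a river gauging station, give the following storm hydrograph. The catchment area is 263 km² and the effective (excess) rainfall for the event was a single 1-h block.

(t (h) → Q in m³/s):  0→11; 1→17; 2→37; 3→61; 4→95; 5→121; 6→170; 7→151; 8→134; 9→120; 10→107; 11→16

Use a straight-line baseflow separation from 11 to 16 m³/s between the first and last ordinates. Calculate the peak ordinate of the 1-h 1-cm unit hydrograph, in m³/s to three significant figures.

Direct runoff: 0.00, 5.55, 25.09, 48.64, 82.18, 107.73, 156.27, 136.82, 119.36, 104.91, 91.45, 0.00 m³/s; ΣQ_DR = 878.0 m³/s, peak = 156.27 m³/s.
Runoff depth d = ΣQ_DR·Δt / A = 878.0 × 3600 / (263 km²) = 12.02 mm.
The 1-cm UH is the DRH scaled by (10 mm)/d, so U_p = 156.27 × 10/12.02 = 130 m³/s.

U_p ≈ 130 m³/s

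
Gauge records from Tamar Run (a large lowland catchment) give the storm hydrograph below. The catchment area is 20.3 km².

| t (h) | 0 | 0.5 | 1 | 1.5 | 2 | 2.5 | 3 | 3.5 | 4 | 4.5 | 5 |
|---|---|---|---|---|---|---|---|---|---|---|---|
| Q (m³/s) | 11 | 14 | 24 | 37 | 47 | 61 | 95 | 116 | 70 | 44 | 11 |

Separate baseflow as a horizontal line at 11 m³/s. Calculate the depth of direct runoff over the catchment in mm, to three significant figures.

d ≈ 36.3 mm

Direct runoff: 0.0, 3.0, 13.0, 26.0, 36.0, 50.0, 84.0, 105.0, 59.0, 33.0, 0.0 m³/s; ΣQ_DR = 409.0 m³/s.
V = ΣQ_DR · Δt = 409.0 × 1800 s = 7.362 × 10^5 m³.
Over A = 20.3 km², depth = V / A = 36.3 mm.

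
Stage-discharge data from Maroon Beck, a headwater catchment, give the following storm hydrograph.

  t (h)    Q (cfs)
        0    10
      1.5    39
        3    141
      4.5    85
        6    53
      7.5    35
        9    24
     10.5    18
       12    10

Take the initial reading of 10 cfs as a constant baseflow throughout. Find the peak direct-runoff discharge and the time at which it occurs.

Subtracting baseflow gives direct-runoff ordinates: 0.0, 29.0, 131.0, 75.0, 43.0, 25.0, 14.0, 8.0, 0.0 cfs.
The maximum is 131.0 cfs, occurring at the reading for t = 3 h.

Q_p = 131.0 cfs at t = 3 h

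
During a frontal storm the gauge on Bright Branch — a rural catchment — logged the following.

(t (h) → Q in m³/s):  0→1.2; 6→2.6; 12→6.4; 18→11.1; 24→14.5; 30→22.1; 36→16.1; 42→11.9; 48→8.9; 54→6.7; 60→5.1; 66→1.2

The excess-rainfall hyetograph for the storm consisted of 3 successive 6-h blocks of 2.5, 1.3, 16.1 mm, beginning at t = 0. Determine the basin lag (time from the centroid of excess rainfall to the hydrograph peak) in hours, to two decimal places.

Centroid of excess rainfall: t_c = Σ P_i·t̄_i / ΣP_i = 13.1005 h (block centres at 3, 9, 15 h).
Hydrograph peak occurs at t = 30 h, so basin lag t_L = 30 − 13.1005 = 16.90 h.

t_L ≈ 16.90 h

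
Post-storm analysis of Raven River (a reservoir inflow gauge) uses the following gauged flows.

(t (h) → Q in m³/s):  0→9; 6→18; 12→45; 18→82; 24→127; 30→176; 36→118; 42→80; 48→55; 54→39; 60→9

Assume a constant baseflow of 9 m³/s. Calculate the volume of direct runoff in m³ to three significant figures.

Direct-runoff ordinates (Q − Q_b): 0.0, 9.0, 36.0, 73.0, 118.0, 167.0, 109.0, 71.0, 46.0, 30.0, 0.0 m³/s.
ΣQ_DR = 659.0 m³/s.
With Δt = 6 h = 21600 s, V = ΣQ_DR · Δt = 659.0 × 21600 = 1.42 × 10^7 m³.

V ≈ 1.42 × 10^7 m³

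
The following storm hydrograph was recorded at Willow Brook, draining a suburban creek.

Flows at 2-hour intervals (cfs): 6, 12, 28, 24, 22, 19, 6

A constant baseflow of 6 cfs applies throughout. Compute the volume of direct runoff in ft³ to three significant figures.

Direct-runoff ordinates (Q − Q_b): 0.0, 6.0, 22.0, 18.0, 16.0, 13.0, 0.0 cfs.
ΣQ_DR = 75.00 cfs.
With Δt = 2 h = 7200 s, V = ΣQ_DR · Δt = 75.00 × 7200 = 5.40 × 10^5 ft³.

V ≈ 5.40 × 10^5 ft³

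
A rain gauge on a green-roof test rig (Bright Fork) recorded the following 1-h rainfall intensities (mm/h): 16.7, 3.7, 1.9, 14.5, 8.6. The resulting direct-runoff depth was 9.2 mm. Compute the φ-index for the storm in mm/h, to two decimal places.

Only the 2 blocks with intensity above φ contribute runoff: 16.7, 14.5 mm/h.
Σ(I−φ)·Δt = d  ⇒  (16.7+14.5 − 2φ)·1 = 9.2
φ = (31.20 − 9.2/1) / 2 = 11.00 mm/h.

φ ≈ 11.00 mm/h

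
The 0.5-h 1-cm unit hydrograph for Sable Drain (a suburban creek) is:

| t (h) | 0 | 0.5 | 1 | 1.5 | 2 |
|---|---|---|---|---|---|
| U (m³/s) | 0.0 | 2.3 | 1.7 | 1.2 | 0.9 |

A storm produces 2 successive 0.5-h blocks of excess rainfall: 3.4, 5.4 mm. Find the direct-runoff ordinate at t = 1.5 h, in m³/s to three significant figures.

Q ≈ 1.33 m³/s

By discrete convolution, Q_j = Σ (P_i / 10 mm) · U_{j−i}.
At t = 1.5 h (j=3): Q = (3.4/10)·1.2 + (5.4/10)·1.7 = 1.33 m³/s.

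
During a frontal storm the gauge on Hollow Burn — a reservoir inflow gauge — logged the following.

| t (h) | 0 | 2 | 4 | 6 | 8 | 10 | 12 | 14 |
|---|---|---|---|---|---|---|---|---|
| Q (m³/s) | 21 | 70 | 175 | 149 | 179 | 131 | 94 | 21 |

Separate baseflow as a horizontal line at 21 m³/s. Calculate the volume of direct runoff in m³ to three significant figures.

Direct-runoff ordinates (Q − Q_b): 0.0, 49.0, 154.0, 128.0, 158.0, 110.0, 73.0, 0.0 m³/s.
ΣQ_DR = 672.0 m³/s.
With Δt = 2 h = 7200 s, V = ΣQ_DR · Δt = 672.0 × 7200 = 4.84 × 10^6 m³.

V ≈ 4.84 × 10^6 m³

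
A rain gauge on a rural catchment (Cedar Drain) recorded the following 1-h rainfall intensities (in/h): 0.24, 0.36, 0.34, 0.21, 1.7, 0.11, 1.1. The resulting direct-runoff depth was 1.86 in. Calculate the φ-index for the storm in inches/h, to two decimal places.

Only the 2 blocks with intensity above φ contribute runoff: 1.7, 1.1 in/h.
Σ(I−φ)·Δt = d  ⇒  (1.7+1.1 − 2φ)·1 = 1.86
φ = (2.800 − 1.86/1) / 2 = 0.47 in/h.

φ ≈ 0.47 in/h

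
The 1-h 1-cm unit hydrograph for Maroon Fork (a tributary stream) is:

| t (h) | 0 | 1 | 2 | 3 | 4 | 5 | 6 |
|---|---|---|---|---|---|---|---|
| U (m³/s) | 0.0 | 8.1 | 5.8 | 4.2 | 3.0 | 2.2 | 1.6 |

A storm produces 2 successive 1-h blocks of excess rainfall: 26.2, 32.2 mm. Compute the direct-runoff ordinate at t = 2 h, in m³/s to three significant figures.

Q ≈ 41.3 m³/s

By discrete convolution, Q_j = Σ (P_i / 10 mm) · U_{j−i}.
At t = 2 h (j=2): Q = (26.2/10)·5.8 + (32.2/10)·8.1 = 41.3 m³/s.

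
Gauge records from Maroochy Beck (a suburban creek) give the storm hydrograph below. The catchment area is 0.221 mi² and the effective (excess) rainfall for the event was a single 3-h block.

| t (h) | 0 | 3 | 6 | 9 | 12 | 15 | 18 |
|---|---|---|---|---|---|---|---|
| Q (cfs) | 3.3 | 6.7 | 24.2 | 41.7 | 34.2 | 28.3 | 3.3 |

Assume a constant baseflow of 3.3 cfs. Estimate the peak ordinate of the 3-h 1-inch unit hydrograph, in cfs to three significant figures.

U_p ≈ 15.4 cfs

Direct runoff: 0.0, 3.4, 20.9, 38.4, 30.9, 25.0, 0.0 cfs; ΣQ_DR = 118.6 cfs, peak = 38.4 cfs.
Runoff depth d = ΣQ_DR·Δt / A = 118.6 × 10800 / (0.221 mi²) = 2.495 in.
The 1-inch UH is the DRH scaled by (1 in)/d, so U_p = 38.4 × 1/2.495 = 15.4 cfs.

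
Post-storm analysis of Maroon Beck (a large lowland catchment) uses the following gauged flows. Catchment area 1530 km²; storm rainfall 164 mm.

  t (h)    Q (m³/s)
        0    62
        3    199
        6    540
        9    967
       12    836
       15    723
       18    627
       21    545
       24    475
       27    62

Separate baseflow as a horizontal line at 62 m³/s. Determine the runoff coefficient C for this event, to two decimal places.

C ≈ 0.19

ΣQ_DR = 4416 m³/s; V = ΣQ_DR·Δt = 4.769 × 10^7 m³.
Runoff depth d = V / A = 31.17 mm.
C = d / P = 31.17 / 164 = 0.19.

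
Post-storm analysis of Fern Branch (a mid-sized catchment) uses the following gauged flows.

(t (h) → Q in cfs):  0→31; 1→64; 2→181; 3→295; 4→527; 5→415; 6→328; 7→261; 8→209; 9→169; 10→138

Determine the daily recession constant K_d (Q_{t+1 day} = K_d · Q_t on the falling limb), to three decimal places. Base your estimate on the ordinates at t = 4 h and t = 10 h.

Between t = 4 h and t = 10 h the flow falls from 527 to 138 cfs over 6×1 h = 6 h.
Per-interval ratio K = (138/527)^(1/6) = 0.7999; K_d = K^(24/1) = 0.005.

K_d ≈ 0.005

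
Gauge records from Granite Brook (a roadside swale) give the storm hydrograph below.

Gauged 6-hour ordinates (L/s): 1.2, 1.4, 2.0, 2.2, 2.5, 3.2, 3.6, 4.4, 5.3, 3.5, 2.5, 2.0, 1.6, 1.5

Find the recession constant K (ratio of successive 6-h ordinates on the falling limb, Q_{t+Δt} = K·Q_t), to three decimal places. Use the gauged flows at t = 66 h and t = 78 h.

Using the recession-limb readings at t = 66 h and t = 78 h: Q falls from 2.0 to 1.5 L/s over 2 intervals.
K = (Q₂/Q₁)^(1/2) = (1.5/2.0)^(1/2) = 0.866.

K ≈ 0.866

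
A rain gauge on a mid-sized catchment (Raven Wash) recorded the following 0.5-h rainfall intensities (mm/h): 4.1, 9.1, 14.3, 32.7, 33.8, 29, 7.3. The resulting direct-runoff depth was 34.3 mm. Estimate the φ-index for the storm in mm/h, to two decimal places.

Only the 4 blocks with intensity above φ contribute runoff: 14.3, 32.7, 33.8, 29 mm/h.
Σ(I−φ)·Δt = d  ⇒  (14.3+32.7+33.8+29 − 4φ)·0.5 = 34.3
φ = (109.8 − 34.3/0.5) / 4 = 10.30 mm/h.

φ ≈ 10.30 mm/h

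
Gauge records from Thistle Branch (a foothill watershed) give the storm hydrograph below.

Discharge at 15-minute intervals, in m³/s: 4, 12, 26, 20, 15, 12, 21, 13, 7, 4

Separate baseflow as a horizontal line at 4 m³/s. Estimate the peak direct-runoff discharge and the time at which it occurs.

Subtracting baseflow gives direct-runoff ordinates: 0.0, 8.0, 22.0, 16.0, 11.0, 8.0, 17.0, 9.0, 3.0, 0.0 m³/s.
The maximum is 22.0 m³/s, occurring at the reading for t = 0.5 h.

Q_p = 22.0 m³/s at t = 0.5 h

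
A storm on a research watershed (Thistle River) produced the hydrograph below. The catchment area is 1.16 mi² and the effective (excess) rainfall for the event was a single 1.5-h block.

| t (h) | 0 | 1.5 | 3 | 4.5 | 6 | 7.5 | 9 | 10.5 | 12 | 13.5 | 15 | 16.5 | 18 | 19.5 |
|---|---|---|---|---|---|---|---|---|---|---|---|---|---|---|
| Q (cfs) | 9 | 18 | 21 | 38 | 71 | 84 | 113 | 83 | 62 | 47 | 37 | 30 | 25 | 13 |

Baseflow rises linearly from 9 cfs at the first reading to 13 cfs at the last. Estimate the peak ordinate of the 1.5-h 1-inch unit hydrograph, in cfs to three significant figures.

Direct runoff: 0.00, 8.69, 11.38, 28.08, 60.77, 73.46, 102.15, 71.85, 50.54, 35.23, 24.92, 17.62, 12.31, 0.00 cfs; ΣQ_DR = 497.0 cfs, peak = 102.15 cfs.
Runoff depth d = ΣQ_DR·Δt / A = 497.0 × 5400 / (1.16 mi²) = 0.9959 in.
The 1-inch UH is the DRH scaled by (1 in)/d, so U_p = 102.15 × 1/0.9959 = 103 cfs.

U_p ≈ 103 cfs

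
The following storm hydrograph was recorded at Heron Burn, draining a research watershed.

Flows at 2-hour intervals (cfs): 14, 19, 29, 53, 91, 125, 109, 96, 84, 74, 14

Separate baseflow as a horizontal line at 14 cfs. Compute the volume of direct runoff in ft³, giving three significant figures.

V ≈ 3.99 × 10^6 ft³

Direct-runoff ordinates (Q − Q_b): 0.0, 5.0, 15.0, 39.0, 77.0, 111.0, 95.0, 82.0, 70.0, 60.0, 0.0 cfs.
ΣQ_DR = 554.0 cfs.
With Δt = 2 h = 7200 s, V = ΣQ_DR · Δt = 554.0 × 7200 = 3.99 × 10^6 ft³.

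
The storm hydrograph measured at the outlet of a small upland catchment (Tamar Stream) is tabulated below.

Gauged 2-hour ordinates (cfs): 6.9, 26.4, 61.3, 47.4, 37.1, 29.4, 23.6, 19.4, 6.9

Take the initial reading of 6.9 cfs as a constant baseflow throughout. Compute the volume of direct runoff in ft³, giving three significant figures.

V ≈ 1.41 × 10^6 ft³

Direct-runoff ordinates (Q − Q_b): 0.0, 19.5, 54.4, 40.5, 30.2, 22.5, 16.7, 12.5, 0.0 cfs.
ΣQ_DR = 196.3 cfs.
With Δt = 2 h = 7200 s, V = ΣQ_DR · Δt = 196.3 × 7200 = 1.41 × 10^6 ft³.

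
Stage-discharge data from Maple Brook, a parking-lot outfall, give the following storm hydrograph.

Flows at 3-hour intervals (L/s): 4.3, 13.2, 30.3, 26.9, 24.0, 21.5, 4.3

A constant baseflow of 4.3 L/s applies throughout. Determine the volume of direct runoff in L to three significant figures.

V ≈ 1.02 × 10^6 L

Direct-runoff ordinates (Q − Q_b): 0.0, 8.9, 26.0, 22.6, 19.7, 17.2, 0.0 L/s.
ΣQ_DR = 94.40 L/s.
With Δt = 3 h = 10800 s, V = ΣQ_DR · Δt = 94.40 × 10800 = 1.02 × 10^6 L.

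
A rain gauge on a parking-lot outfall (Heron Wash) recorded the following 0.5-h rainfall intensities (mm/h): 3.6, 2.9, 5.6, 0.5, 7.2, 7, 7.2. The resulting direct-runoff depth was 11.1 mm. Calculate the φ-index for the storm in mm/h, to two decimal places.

φ ≈ 1.88 mm/h

Only the 6 blocks with intensity above φ contribute runoff: 3.6, 2.9, 5.6, 7.2, 7, 7.2 mm/h.
Σ(I−φ)·Δt = d  ⇒  (3.6+2.9+5.6+7.2+7+7.2 − 6φ)·0.5 = 11.1
φ = (33.50 − 11.1/0.5) / 6 = 1.88 mm/h.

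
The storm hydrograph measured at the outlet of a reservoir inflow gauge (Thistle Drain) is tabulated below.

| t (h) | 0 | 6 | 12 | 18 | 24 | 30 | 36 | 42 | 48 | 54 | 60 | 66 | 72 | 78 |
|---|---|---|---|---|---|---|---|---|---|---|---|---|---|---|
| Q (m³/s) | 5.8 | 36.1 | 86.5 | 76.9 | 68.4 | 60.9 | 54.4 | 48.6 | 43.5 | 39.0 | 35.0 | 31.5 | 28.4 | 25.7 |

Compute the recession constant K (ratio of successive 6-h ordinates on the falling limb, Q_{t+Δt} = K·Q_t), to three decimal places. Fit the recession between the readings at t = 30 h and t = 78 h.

K ≈ 0.898

Using the recession-limb readings at t = 30 h and t = 78 h: Q falls from 60.9 to 25.7 m³/s over 8 intervals.
K = (Q₂/Q₁)^(1/8) = (25.7/60.9)^(1/8) = 0.898.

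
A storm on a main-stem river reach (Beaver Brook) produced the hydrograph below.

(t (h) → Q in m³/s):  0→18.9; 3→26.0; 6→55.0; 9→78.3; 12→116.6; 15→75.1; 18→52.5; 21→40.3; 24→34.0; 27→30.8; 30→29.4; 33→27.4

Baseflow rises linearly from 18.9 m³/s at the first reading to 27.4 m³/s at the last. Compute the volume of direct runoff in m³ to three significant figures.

Direct-runoff ordinates (Q − Q_b): 0.00, 6.33, 34.55, 57.08, 94.61, 52.34, 28.96, 15.99, 8.92, 4.95, 2.77, 0.00 m³/s.
ΣQ_DR = 306.5 m³/s.
With Δt = 3 h = 10800 s, V = ΣQ_DR · Δt = 306.5 × 10800 = 3.31 × 10^6 m³.

V ≈ 3.31 × 10^6 m³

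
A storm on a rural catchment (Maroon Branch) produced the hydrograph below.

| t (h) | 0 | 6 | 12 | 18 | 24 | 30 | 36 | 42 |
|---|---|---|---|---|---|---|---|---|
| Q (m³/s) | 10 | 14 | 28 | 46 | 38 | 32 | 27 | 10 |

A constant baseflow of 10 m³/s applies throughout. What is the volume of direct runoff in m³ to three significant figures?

V ≈ 2.70 × 10^6 m³

Direct-runoff ordinates (Q − Q_b): 0.0, 4.0, 18.0, 36.0, 28.0, 22.0, 17.0, 0.0 m³/s.
ΣQ_DR = 125.0 m³/s.
With Δt = 6 h = 21600 s, V = ΣQ_DR · Δt = 125.0 × 21600 = 2.70 × 10^6 m³.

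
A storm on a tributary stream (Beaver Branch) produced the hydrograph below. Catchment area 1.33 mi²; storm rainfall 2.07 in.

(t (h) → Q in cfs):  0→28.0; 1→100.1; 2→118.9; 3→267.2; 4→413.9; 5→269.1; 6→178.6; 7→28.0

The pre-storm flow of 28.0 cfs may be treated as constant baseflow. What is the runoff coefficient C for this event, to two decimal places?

C ≈ 0.66

ΣQ_DR = 1180 cfs; V = ΣQ_DR·Δt = 4.247 × 10^6 ft³.
Runoff depth d = V / A = 1.375 in.
C = d / P = 1.375 / 2.07 = 0.66.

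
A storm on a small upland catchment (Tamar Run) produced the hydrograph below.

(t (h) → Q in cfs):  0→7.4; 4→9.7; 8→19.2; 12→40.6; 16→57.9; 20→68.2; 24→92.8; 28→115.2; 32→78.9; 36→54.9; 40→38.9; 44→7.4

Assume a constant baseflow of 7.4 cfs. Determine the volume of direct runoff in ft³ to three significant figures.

V ≈ 7.23 × 10^6 ft³

Direct-runoff ordinates (Q − Q_b): 0.0, 2.3, 11.8, 33.2, 50.5, 60.8, 85.4, 107.8, 71.5, 47.5, 31.5, 0.0 cfs.
ΣQ_DR = 502.3 cfs.
With Δt = 4 h = 14400 s, V = ΣQ_DR · Δt = 502.3 × 14400 = 7.23 × 10^6 ft³.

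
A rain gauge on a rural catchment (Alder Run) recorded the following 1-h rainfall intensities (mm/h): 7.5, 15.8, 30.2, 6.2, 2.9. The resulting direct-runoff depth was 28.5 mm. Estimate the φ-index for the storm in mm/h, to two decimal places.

φ ≈ 8.75 mm/h

Only the 2 blocks with intensity above φ contribute runoff: 15.8, 30.2 mm/h.
Σ(I−φ)·Δt = d  ⇒  (15.8+30.2 − 2φ)·1 = 28.5
φ = (46.00 − 28.5/1) / 2 = 8.75 mm/h.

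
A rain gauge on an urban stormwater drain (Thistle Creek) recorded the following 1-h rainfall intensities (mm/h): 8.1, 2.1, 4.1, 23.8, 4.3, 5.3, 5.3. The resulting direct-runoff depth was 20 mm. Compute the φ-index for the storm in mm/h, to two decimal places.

Only the 2 blocks with intensity above φ contribute runoff: 8.1, 23.8 mm/h.
Σ(I−φ)·Δt = d  ⇒  (8.1+23.8 − 2φ)·1 = 20
φ = (31.90 − 20/1) / 2 = 5.95 mm/h.

φ ≈ 5.95 mm/h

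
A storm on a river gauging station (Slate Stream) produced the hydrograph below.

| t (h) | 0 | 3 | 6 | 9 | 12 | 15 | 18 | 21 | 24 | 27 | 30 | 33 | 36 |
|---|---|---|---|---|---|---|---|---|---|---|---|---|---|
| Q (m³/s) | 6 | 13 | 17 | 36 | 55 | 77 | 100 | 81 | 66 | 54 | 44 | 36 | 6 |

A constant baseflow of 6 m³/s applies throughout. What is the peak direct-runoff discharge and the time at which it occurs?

Q_p = 94.0 m³/s at t = 18 h

Subtracting baseflow gives direct-runoff ordinates: 0.0, 7.0, 11.0, 30.0, 49.0, 71.0, 94.0, 75.0, 60.0, 48.0, 38.0, 30.0, 0.0 m³/s.
The maximum is 94.0 m³/s, occurring at the reading for t = 18 h.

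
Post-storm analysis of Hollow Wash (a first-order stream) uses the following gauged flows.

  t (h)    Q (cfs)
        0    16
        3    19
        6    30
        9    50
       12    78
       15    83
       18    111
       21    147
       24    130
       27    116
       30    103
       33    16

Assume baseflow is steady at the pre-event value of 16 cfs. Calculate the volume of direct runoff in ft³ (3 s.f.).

Direct-runoff ordinates (Q − Q_b): 0.0, 3.0, 14.0, 34.0, 62.0, 67.0, 95.0, 131.0, 114.0, 100.0, 87.0, 0.0 cfs.
ΣQ_DR = 707.0 cfs.
With Δt = 3 h = 10800 s, V = ΣQ_DR · Δt = 707.0 × 10800 = 7.64 × 10^6 ft³.

V ≈ 7.64 × 10^6 ft³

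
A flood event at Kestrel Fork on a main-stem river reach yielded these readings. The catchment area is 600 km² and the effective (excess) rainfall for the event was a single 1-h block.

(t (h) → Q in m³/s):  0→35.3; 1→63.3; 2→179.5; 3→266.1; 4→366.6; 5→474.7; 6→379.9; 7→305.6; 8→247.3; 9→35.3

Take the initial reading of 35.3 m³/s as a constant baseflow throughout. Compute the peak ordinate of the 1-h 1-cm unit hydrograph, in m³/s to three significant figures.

U_p ≈ 366 m³/s

Direct runoff: 0.0, 28.0, 144.2, 230.8, 331.3, 439.4, 344.6, 270.3, 212.0, 0.0 m³/s; ΣQ_DR = 2001 m³/s, peak = 439.4 m³/s.
Runoff depth d = ΣQ_DR·Δt / A = 2001 × 3600 / (600 km²) = 12.00 mm.
The 1-cm UH is the DRH scaled by (10 mm)/d, so U_p = 439.4 × 10/12.00 = 366 m³/s.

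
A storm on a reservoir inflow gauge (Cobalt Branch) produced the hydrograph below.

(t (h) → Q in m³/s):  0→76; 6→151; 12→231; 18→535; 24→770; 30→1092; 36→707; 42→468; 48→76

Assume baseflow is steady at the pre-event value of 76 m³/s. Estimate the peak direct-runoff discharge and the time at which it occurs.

Subtracting baseflow gives direct-runoff ordinates: 0.0, 75.0, 155.0, 459.0, 694.0, 1016.0, 631.0, 392.0, 0.0 m³/s.
The maximum is 1016.0 m³/s, occurring at the reading for t = 30 h.

Q_p = 1016.0 m³/s at t = 30 h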